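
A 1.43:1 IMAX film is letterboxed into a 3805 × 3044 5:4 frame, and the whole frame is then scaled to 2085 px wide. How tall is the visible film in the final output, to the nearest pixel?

Fitted into 3805×3044, the film spans the width; its height is 3805 / 1.430 ≈ 2660.84 px.
Resizing to 2085 px wide multiplies everything by 0.5480: 2660.84 → 1458.04 px.

1458 px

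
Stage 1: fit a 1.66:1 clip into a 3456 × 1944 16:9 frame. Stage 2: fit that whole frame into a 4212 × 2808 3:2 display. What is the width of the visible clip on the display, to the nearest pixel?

3933 px

Inside the 3456×1944 canvas the clip is height-limited at 3227.04 × 1944.00.
Second fit — the 16:9 canvas into 4212×2808 spans the width: 4212.00 × 2369.25 (×1.2188 from 3456×1944).
The clip scales with it: width 3227.04 × 1.2188 ≈ 3932.95.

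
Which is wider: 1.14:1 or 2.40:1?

2.40:1

1.14 and 2.4; 2.4 > 1.14.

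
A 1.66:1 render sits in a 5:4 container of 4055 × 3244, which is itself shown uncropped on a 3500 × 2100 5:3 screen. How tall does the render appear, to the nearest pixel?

1581 px

First fit — 1.66:1 into 4055×3244 spans the width: 4055.00 × 2442.77.
The 5:4 canvas is height-limited in 3500×2100, giving 2625.00 × 2100.00; scale factor 0.6473.
Applying the same ×0.6473: 2442.77 → 1581.33.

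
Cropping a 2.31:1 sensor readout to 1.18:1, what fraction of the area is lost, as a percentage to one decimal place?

48.9%

Going from 2.31:1 to 1.18:1 means cutting width while keeping height.
Fraction kept = (1.180)/(2.310) ≈ 51.08%, so 48.92% is lost.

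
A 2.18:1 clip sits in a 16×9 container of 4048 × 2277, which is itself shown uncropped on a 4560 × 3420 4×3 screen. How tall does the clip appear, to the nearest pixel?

2092 px

Inside the 4048×2277 canvas the clip is width-limited at 4048.00 × 1856.88.
16×9 in 4560×3420: fills the width, so the intermediate becomes 4560.00 × 2565.00 — a scale of ×1.1265.
So the clip's height is 1856.88 × 1.1265 ≈ 2091.74.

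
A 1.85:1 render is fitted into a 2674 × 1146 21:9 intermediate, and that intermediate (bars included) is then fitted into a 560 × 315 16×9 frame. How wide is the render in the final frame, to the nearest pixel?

1.85:1 in 2674×1146: fills the height, so the render is 2120.10 × 1146.00.
Second fit — the 21:9 canvas into 560×315 spans the width: 560.00 × 240.00 (×0.2094 from 2674×1146).
The render scales with it: width 2120.10 × 0.2094 ≈ 444.00.

444 px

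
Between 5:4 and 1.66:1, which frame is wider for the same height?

5:4 = 1.25 and 1.66; 1.66 > 1.25.

1.66:1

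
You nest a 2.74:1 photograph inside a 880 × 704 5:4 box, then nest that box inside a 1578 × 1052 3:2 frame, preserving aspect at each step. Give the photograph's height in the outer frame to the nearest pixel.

Inside the 880×704 canvas the photograph is width-limited at 880.00 × 321.17.
5:4 in 1578×1052: fills the height, so the intermediate becomes 1315.00 × 1052.00 — a scale of ×1.4943.
The photograph scales with it: height 321.17 × 1.4943 ≈ 479.93.

480 px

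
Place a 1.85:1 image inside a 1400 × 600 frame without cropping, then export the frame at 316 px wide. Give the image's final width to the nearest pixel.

In the 1400×600 frame the image fills the height: width = 600 × 1.850 ≈ 1110.00 px.
The frame scales by 316/1400 = 0.2257; 1110.00 × 0.2257 ≈ 250.54 px.

251 px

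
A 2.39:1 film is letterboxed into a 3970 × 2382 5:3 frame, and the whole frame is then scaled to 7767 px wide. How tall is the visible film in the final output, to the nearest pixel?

Fitted into 3970×2382, the film spans the width; its height is 3970 / 2.390 ≈ 1661.09 px.
The frame scales by 7767/3970 = 1.9564; 1661.09 × 1.9564 ≈ 3249.79 px.

3250 px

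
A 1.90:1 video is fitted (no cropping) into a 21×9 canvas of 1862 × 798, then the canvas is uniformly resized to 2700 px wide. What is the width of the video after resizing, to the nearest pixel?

2199 px

In the 1862×798 frame the video fills the height: width = 798 × 1.900 ≈ 1516.20 px.
Resizing to 2700 px wide multiplies everything by 1.4501: 1516.20 → 2198.57 px.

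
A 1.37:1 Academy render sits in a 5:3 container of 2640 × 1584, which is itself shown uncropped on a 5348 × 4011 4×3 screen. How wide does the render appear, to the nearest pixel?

First fit — 1.37:1 Academy into 2640×1584 spans the height: 2170.08 × 1584.00.
5:3 in 5348×4011: fills the width, so the intermediate becomes 5348.00 × 3208.80 — a scale of ×2.0258.
The render scales with it: width 2170.08 × 2.0258 ≈ 4396.06.

4396 px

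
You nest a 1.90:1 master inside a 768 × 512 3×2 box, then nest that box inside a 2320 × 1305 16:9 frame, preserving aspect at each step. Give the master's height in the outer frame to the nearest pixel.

First fit — 1.90:1 into 768×512 spans the width: 768.00 × 404.21.
The 3×2 canvas is height-limited in 2320×1305, giving 1957.50 × 1305.00; scale factor 2.5488.
Applying the same ×2.5488: 404.21 → 1030.26.

1030 px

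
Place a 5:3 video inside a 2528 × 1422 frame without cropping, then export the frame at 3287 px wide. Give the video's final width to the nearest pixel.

3082 px

In the 2528×1422 frame the video fills the height: width = 1422 × 5/3 ≈ 2370.00 px.
The frame scales by 3287/2528 = 1.3002; 2370.00 × 1.3002 ≈ 3081.56 px.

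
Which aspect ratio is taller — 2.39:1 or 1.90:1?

2.39 and 1.9; 2.39 > 1.9. The smaller width-to-height ratio is the taller frame.

1.90:1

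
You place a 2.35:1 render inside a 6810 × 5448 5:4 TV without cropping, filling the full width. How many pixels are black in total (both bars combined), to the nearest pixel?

The render is 6810 / 2.350 ≈ 2897.8723 px tall.
Leftover height: 5448 − 2897.8723 = 2550.1277 px.
That's 2550.1277 × 6810 ≈ 17366369 black pixels.

17366369 pixels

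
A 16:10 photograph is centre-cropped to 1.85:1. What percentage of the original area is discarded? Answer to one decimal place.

13.5%

Going from 16:10 to 1.85:1 means cutting height while keeping width.
Fraction kept = (1.600)/(1.850) ≈ 86.49%, so 13.51% is lost.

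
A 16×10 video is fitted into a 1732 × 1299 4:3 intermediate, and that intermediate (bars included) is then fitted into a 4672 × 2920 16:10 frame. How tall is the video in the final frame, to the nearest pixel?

First fit — 16×10 into 1732×1299 spans the width: 1732.00 × 1082.50.
Second fit — the 4:3 canvas into 4672×2920 spans the height: 3893.33 × 2920.00 (×2.2479 from 1732×1299).
Applying the same ×2.2479: 1082.50 → 2433.33.

2433 px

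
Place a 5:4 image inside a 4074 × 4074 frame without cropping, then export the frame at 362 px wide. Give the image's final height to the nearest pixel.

Fitted into 4074×4074, the image spans the width; its height is 4074 × 4/5 ≈ 3259.20 px.
The frame scales by 362/4074 = 0.0889; 3259.20 × 0.0889 ≈ 289.60 px.

290 px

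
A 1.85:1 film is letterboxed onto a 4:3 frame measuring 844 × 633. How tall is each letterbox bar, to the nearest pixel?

Since 1.850 > 1.333, the film is width-limited.
The film is 844 / 1.850 ≈ 456.22 px tall.
633 − 456.22 = 176.78 px of bars (88.39 each).

88 px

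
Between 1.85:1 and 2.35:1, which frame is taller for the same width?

1.85 and 2.35; 2.35 > 1.85. The smaller width-to-height ratio is the taller frame.

1.85:1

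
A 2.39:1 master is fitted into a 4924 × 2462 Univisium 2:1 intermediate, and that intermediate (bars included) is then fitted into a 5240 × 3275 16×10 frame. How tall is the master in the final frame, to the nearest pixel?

First fit — 2.39:1 into 4924×2462 spans the width: 4924.00 × 2060.25.
Univisium 2:1 in 5240×3275: fills the width, so the intermediate becomes 5240.00 × 2620.00 — a scale of ×1.0642.
So the master's height is 2060.25 × 1.0642 ≈ 2192.47.

2192 px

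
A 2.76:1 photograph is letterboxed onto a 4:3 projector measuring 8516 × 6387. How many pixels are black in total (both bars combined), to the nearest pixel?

28115512 pixels

Since 2.760 > 1.333, the photograph is width-limited.
The photograph is 8516 / 2.760 ≈ 3085.5072 px tall.
Leftover height: 6387 − 3085.5072 = 3301.4928 px.
That's 3301.4928 × 8516 ≈ 28115512 black pixels.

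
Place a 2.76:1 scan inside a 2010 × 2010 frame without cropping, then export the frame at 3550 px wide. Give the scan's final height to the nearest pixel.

1286 px

Fitted into 2010×2010, the scan spans the width; its height is 2010 / 2.760 ≈ 728.26 px.
Resizing to 3550 px wide multiplies everything by 1.7662: 728.26 → 1286.23 px.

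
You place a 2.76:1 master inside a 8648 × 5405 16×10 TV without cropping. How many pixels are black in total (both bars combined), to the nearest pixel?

19645373 pixels

2.76:1 is wider than 16×10, so it spans the full width.
That makes the image 3133.3333 px tall (8648 / 2.760).
5405 − 3133.3333 = 2271.6667 px of bars.
That's 2271.6667 × 8648 ≈ 19645373 black pixels.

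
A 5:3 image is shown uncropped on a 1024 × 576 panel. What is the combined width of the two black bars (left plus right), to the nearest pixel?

64 px

5:3 is narrower than 16×9, so it spans the full height.
Content width = 576 × 5/3 ≈ 960.00 px.
Black = 1024 − 960.00 = 64.00 px.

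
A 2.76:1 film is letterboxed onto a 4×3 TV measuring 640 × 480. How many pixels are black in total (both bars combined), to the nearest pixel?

158794 pixels

2.76:1 is wider than 4×3, so it spans the full width.
The film is 640 / 2.760 ≈ 231.8841 px tall.
Black = 480 − 231.8841 = 248.1159 px.
That's 248.1159 × 640 ≈ 158794 black pixels.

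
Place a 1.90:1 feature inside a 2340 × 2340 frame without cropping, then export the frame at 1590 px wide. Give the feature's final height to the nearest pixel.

At 2340×2340 the feature is width-limited, so height = 2340 / 1.900 ≈ 1231.58 px.
Scaling 2340 → 1590 is ×0.6795, so the height becomes 1231.58 × 0.6795 ≈ 836.84 px.

837 px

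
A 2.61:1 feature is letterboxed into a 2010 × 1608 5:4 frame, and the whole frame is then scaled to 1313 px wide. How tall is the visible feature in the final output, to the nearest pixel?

Fitted into 2010×1608, the feature spans the width; its height is 2010 / 2.610 ≈ 770.11 px.
Scaling 2010 → 1313 is ×0.6532, so the height becomes 770.11 × 0.6532 ≈ 503.07 px.

503 px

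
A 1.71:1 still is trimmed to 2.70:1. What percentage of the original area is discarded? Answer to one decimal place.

36.7%

The width stays; only height is cut (since 2.70:1 is wider than 1.71:1).
Fraction kept = (1.710)/(2.700) ≈ 63.33%, so 36.67% is lost.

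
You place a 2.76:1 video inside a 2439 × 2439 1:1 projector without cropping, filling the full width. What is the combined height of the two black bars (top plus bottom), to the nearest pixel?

1555 px

That makes the image 883.70 px tall (2439 / 2.760).
Leftover height: 2439 − 883.70 = 1555.30 px.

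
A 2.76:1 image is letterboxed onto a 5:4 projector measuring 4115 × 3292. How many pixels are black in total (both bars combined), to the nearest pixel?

Since 2.760 > 1.250, the image is width-limited.
Content height = 4115 / 2.760 ≈ 1490.9420 px.
Black = 3292 − 1490.9420 = 1801.0580 px.
That's 1801.0580 × 4115 ≈ 7411354 black pixels.

7411354 pixels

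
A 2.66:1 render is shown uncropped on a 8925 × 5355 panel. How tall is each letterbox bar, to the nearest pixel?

2.66:1 (2.660) > 5:3 (1.667), so the render fills the width.
That makes the image 3355.26 px tall (8925 / 2.660).
Black = 5355 − 3355.26 = 1999.74 px, or 999.87 per bar.

1000 px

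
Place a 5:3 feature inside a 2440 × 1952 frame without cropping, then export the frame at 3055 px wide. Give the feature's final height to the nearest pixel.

1833 px

At 2440×1952 the feature is width-limited, so height = 2440 × 3/5 ≈ 1464.00 px.
Resizing to 3055 px wide multiplies everything by 1.2520: 1464.00 → 1833.00 px.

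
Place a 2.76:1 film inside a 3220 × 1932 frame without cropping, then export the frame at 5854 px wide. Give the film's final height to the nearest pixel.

2121 px

In the 3220×1932 frame the film fills the width: height = 3220 / 2.760 ≈ 1166.67 px.
The frame scales by 5854/3220 = 1.8180; 1166.67 × 1.8180 ≈ 2121.01 px.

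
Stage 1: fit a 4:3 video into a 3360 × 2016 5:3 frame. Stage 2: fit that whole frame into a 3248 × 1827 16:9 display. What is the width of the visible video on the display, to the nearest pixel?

2436 px

First fit — 4:3 into 3360×2016 spans the height: 2688.00 × 2016.00.
The 5:3 canvas is height-limited in 3248×1827, giving 3045.00 × 1827.00; scale factor 0.9062.
So the video's width is 2688.00 × 0.9062 ≈ 2436.00.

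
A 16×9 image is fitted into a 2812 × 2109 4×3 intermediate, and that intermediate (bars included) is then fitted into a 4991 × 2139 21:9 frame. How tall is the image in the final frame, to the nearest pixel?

Inside the 2812×2109 canvas the image is width-limited at 2812.00 × 1581.75.
The 4×3 canvas is height-limited in 4991×2139, giving 2852.00 × 2139.00; scale factor 1.0142.
Applying the same ×1.0142: 1581.75 → 1604.25.

1604 px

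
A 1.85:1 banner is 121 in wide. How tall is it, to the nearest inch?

At 1.85:1, 121 / 1.850 ≈ 65.41.

65 in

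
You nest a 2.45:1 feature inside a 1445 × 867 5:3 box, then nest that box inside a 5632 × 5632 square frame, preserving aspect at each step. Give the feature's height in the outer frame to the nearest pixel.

2299 px

2.45:1 in 1445×867: fills the width, so the feature is 1445.00 × 589.80.
Second fit — the 5:3 canvas into 5632×5632 spans the width: 5632.00 × 3379.20 (×3.8976 from 1445×867).
So the feature's height is 589.80 × 3.8976 ≈ 2298.78.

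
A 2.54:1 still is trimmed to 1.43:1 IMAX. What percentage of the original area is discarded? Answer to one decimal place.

43.7%

The height stays; only width is cut (since 1.43:1 IMAX is narrower than 2.54:1).
Area ratio = (1.430)/(2.540) = 56.30%; the remaining 43.70% is cropped out.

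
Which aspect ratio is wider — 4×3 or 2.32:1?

4×3 = 1.333 and 2.32; 2.32 > 1.333.

2.32:1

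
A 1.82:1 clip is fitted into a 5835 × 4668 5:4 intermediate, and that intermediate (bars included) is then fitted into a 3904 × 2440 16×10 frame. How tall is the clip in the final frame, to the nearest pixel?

1676 px

1.82:1 in 5835×4668: fills the width, so the clip is 5835.00 × 3206.04.
Second fit — the 5:4 canvas into 3904×2440 spans the height: 3050.00 × 2440.00 (×0.5227 from 5835×4668).
So the clip's height is 3206.04 × 0.5227 ≈ 1675.82.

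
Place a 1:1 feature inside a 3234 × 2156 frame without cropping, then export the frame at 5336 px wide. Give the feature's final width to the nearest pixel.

3557 px

At 3234×2156 the feature is height-limited, so width = 2156 × 1/1 ≈ 2156.00 px.
The frame scales by 5336/3234 = 1.6500; 2156.00 × 1.6500 ≈ 3557.33 px.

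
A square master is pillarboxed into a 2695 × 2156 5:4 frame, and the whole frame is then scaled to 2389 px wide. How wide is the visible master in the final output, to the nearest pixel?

1911 px

In the 2695×2156 frame the master fills the height: width = 2156 × 1/1 ≈ 2156.00 px.
Scaling 2695 → 2389 is ×0.8865, so the width becomes 2156.00 × 0.8865 ≈ 1911.20 px.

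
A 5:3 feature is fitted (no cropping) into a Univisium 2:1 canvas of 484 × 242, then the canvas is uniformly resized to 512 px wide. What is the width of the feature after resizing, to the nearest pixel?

427 px

At 484×242 the feature is height-limited, so width = 242 × 5/3 ≈ 403.33 px.
Resizing to 512 px wide multiplies everything by 1.0579: 403.33 → 426.67 px.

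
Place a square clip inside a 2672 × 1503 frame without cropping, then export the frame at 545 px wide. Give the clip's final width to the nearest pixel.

Fitted into 2672×1503, the clip spans the height; its width is 1503 × 1/1 ≈ 1503.00 px.
Resizing to 545 px wide multiplies everything by 0.2040: 1503.00 → 306.56 px.

307 px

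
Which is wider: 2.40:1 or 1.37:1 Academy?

2.40:1

2.4 and 1.37; 2.4 > 1.37.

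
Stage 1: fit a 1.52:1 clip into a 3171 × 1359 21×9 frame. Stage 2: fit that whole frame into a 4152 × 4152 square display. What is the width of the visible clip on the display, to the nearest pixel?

2705 px

First fit — 1.52:1 into 3171×1359 spans the height: 2065.68 × 1359.00.
The 21×9 canvas is width-limited in 4152×4152, giving 4152.00 × 1779.43; scale factor 1.3094.
The clip scales with it: width 2065.68 × 1.3094 ≈ 2704.73.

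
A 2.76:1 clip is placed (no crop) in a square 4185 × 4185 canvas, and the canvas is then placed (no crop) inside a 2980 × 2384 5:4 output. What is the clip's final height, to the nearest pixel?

864 px

Inside the 4185×4185 canvas the clip is width-limited at 4185.00 × 1516.30.
The square canvas is height-limited in 2980×2384, giving 2384.00 × 2384.00; scale factor 0.5697.
Applying the same ×0.5697: 1516.30 → 863.77.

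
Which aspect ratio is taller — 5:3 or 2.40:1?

5:3

5:3 = 1.667 and 2.4; 2.4 > 1.667. The smaller width-to-height ratio is the taller frame.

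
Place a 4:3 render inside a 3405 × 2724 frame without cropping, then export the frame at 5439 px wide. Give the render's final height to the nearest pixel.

At 3405×2724 the render is width-limited, so height = 3405 × 3/4 ≈ 2553.75 px.
Scaling 3405 → 5439 is ×1.5974, so the height becomes 2553.75 × 1.5974 ≈ 4079.25 px.

4079 px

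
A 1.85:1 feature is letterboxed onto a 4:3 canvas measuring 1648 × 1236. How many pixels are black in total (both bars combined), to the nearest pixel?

1.85:1 (1.850) > 4:3 (1.333), so the feature fills the width.
The feature is 1648 / 1.850 ≈ 890.8108 px tall.
Black = 1236 − 890.8108 = 345.1892 px.
Across the 1648-px span: 345.1892 × 1648 ≈ 568872 px.

568872 pixels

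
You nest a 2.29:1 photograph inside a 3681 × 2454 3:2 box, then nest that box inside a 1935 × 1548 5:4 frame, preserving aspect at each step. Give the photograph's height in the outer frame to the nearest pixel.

845 px

2.29:1 in 3681×2454: fills the width, so the photograph is 3681.00 × 1607.42.
The 3:2 canvas is width-limited in 1935×1548, giving 1935.00 × 1290.00; scale factor 0.5257.
Applying the same ×0.5257: 1607.42 → 844.98.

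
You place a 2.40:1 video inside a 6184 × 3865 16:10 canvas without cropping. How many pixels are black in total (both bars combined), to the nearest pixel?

7967053 pixels

2.40:1 is wider than 16:10, so it spans the full width.
The video is 6184 / 2.400 ≈ 2576.6667 px tall.
Leftover height: 3865 − 2576.6667 = 1288.3333 px.
Across the 6184-px span: 1288.3333 × 6184 ≈ 7967053 px.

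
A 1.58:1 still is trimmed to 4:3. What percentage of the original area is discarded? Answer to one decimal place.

15.6%

The height stays; only width is cut (since 4:3 is narrower than 1.58:1).
(1.333)/(1.580) ≈ 0.844 of the area survives, leaving 15.61% discarded.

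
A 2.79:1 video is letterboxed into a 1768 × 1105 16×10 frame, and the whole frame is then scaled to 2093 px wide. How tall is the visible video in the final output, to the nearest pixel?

Fitted into 1768×1105, the video spans the width; its height is 1768 / 2.790 ≈ 633.69 px.
The frame scales by 2093/1768 = 1.1838; 633.69 × 1.1838 ≈ 750.18 px.

750 px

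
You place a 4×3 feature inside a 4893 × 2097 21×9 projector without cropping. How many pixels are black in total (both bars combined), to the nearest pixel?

Since 1.333 < 2.333, the feature is height-limited.
The feature is 2097 × 4/3 ≈ 2796.0000 px wide.
4893 − 2796.0000 = 2097.0000 px of bars.
That's 2097.0000 × 2097 ≈ 4397409 black pixels.

4397409 pixels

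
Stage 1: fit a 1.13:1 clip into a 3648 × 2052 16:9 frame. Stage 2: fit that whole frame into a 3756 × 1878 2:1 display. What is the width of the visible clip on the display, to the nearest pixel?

2122 px

First fit — 1.13:1 into 3648×2052 spans the height: 2318.76 × 2052.00.
Second fit — the 16:9 canvas into 3756×1878 spans the height: 3338.67 × 1878.00 (×0.9152 from 3648×2052).
The clip scales with it: width 2318.76 × 0.9152 ≈ 2122.14.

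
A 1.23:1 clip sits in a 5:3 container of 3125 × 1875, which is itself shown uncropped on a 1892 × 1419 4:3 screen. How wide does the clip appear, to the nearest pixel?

Inside the 3125×1875 canvas the clip is height-limited at 2306.25 × 1875.00.
Second fit — the 5:3 canvas into 1892×1419 spans the width: 1892.00 × 1135.20 (×0.6054 from 3125×1875).
Applying the same ×0.6054: 2306.25 → 1396.30.

1396 px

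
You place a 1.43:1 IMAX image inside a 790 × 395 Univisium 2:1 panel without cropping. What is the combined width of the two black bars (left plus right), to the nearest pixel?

1.43:1 IMAX (1.430) < Univisium 2:1 (2.000), so the image fills the height.
Content width = 395 × 1.430 ≈ 564.85 px.
Leftover width: 790 − 564.85 = 225.15 px.

225 px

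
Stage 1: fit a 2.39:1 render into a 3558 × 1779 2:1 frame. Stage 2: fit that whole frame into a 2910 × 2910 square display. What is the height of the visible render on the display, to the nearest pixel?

First fit — 2.39:1 into 3558×1779 spans the width: 3558.00 × 1488.70.
Second fit — the 2:1 canvas into 2910×2910 spans the width: 2910.00 × 1455.00 (×0.8179 from 3558×1779).
The render scales with it: height 1488.70 × 0.8179 ≈ 1217.57.

1218 px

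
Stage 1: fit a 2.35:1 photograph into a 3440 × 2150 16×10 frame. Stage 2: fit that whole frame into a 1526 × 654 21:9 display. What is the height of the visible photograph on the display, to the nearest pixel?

First fit — 2.35:1 into 3440×2150 spans the width: 3440.00 × 1463.83.
The 16×10 canvas is height-limited in 1526×654, giving 1046.40 × 654.00; scale factor 0.3042.
The photograph scales with it: height 1463.83 × 0.3042 ≈ 445.28.

445 px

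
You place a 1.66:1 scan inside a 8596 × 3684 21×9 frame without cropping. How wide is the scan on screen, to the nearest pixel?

1.66:1 (1.660) < 21×9 (2.333), so the scan fills the height.
Content width = 3684 × 1.660 ≈ 6115.44 px.

6115 px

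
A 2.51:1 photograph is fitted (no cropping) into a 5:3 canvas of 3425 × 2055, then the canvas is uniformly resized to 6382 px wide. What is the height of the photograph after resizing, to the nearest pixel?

At 3425×2055 the photograph is width-limited, so height = 3425 / 2.510 ≈ 1364.54 px.
Resizing to 6382 px wide multiplies everything by 1.8634: 1364.54 → 2542.63 px.

2543 px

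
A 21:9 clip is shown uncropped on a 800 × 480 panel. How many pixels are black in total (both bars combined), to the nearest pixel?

109714 pixels

21:9 (2.333) > 5:3 (1.667), so the clip fills the width.
Content height = 800 × 9/21 ≈ 342.8571 px.
480 − 342.8571 = 137.1429 px of bars.
Bar area = 137.1429 × 800 ≈ 109714 px.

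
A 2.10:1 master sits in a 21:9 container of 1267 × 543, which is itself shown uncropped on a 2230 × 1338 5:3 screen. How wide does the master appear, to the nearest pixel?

First fit — 2.10:1 into 1267×543 spans the height: 1140.30 × 543.00.
Second fit — the 21:9 canvas into 2230×1338 spans the width: 2230.00 × 955.71 (×1.7601 from 1267×543).
So the master's width is 1140.30 × 1.7601 ≈ 2007.00.

2007 px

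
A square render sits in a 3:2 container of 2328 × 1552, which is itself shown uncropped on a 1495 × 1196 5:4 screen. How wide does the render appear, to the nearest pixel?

Inside the 2328×1552 canvas the render is height-limited at 1552.00 × 1552.00.
3:2 in 1495×1196: fills the width, so the intermediate becomes 1495.00 × 996.67 — a scale of ×0.6422.
Applying the same ×0.6422: 1552.00 → 996.67.

997 px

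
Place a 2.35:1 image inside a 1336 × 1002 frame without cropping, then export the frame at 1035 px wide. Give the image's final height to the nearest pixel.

Fitted into 1336×1002, the image spans the width; its height is 1336 / 2.350 ≈ 568.51 px.
Scaling 1336 → 1035 is ×0.7747, so the height becomes 568.51 × 0.7747 ≈ 440.43 px.

440 px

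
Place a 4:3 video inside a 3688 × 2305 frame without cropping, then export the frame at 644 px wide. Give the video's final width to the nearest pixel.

537 px

At 3688×2305 the video is height-limited, so width = 2305 × 4/3 ≈ 3073.33 px.
Resizing to 644 px wide multiplies everything by 0.1746: 3073.33 → 536.67 px.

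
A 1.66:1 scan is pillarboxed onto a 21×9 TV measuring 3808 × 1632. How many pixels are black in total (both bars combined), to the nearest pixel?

1793372 pixels

Since 1.660 < 2.333, the scan is height-limited.
That makes the image 2709.1200 px wide (1632 × 1.660).
Black = 3808 − 2709.1200 = 1098.8800 px.
That's 1098.8800 × 1632 ≈ 1793372 black pixels.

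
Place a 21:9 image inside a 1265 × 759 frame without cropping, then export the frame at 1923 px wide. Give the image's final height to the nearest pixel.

824 px

In the 1265×759 frame the image fills the width: height = 1265 × 9/21 ≈ 542.14 px.
Resizing to 1923 px wide multiplies everything by 1.5202: 542.14 → 824.14 px.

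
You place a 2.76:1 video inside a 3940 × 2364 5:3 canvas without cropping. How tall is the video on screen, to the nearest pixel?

2.76:1 (2.760) > 5:3 (1.667), so the video fills the width.
The video is 3940 / 2.760 ≈ 1427.54 px tall.

1428 px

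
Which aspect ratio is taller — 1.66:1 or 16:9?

1.66 and 16:9 = 1.778; 1.778 > 1.66. The smaller width-to-height ratio is the taller frame.

1.66:1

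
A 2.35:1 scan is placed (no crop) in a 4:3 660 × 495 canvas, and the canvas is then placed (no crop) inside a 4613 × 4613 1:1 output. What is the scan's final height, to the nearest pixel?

Inside the 660×495 canvas the scan is width-limited at 660.00 × 280.85.
4:3 in 4613×4613: fills the width, so the intermediate becomes 4613.00 × 3459.75 — a scale of ×6.9894.
Applying the same ×6.9894: 280.85 → 1962.98.

1963 px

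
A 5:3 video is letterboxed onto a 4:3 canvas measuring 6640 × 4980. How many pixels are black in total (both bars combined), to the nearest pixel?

5:3 is wider than 4:3, so it spans the full width.
The video is 6640 × 3/5 ≈ 3984.0000 px tall.
Leftover height: 4980 − 3984.0000 = 996.0000 px.
Across the 6640-px span: 996.0000 × 6640 ≈ 6613440 px.

6613440 pixels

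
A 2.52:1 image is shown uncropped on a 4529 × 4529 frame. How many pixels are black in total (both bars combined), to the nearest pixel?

12372222 pixels

2.52:1 (2.520) > square (1.000), so the image fills the width.
The image is 4529 / 2.520 ≈ 1797.2222 px tall.
Black = 4529 − 1797.2222 = 2731.7778 px.
Across the 4529-px span: 2731.7778 × 4529 ≈ 12372222 px.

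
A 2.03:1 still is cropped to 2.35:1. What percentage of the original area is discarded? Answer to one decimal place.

2.35:1 is wider than 2.03:1, so the crop keeps the full width and trims the height.
(2.030)/(2.350) ≈ 0.864 of the area survives, leaving 13.62% discarded.

13.6%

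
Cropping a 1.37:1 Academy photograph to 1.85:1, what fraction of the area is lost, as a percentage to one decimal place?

25.9%

Going from 1.37:1 Academy to 1.85:1 means cutting height while keeping width.
(1.370)/(1.850) ≈ 0.741 of the area survives, leaving 25.95% discarded.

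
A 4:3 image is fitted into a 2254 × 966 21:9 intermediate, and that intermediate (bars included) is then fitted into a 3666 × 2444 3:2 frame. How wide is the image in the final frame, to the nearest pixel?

Inside the 2254×966 canvas the image is height-limited at 1288.00 × 966.00.
The 21:9 canvas is width-limited in 3666×2444, giving 3666.00 × 1571.14; scale factor 1.6264.
The image scales with it: width 1288.00 × 1.6264 ≈ 2094.86.

2095 px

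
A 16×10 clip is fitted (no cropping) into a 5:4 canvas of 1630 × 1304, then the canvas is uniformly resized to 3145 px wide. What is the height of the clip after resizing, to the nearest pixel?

1966 px

In the 1630×1304 frame the clip fills the width: height = 1630 × 10/16 ≈ 1018.75 px.
Resizing to 3145 px wide multiplies everything by 1.9294: 1018.75 → 1965.62 px.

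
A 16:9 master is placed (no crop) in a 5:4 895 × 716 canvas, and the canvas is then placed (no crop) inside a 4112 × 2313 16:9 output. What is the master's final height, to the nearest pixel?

First fit — 16:9 into 895×716 spans the width: 895.00 × 503.44.
5:4 in 4112×2313: fills the height, so the intermediate becomes 2891.25 × 2313.00 — a scale of ×3.2304.
So the master's height is 503.44 × 3.2304 ≈ 1626.33.

1626 px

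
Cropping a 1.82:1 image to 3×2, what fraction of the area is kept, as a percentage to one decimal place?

The height stays; only width is cut (since 3×2 is narrower than 1.82:1).
Fraction kept = (1.500)/(1.820) ≈ 82.42%.

82.4%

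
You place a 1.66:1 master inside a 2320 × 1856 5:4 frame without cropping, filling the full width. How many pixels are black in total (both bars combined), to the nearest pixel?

The master is 2320 / 1.660 ≈ 1397.5904 px tall.
Black = 1856 − 1397.5904 = 458.4096 px.
Across the 2320-px span: 458.4096 × 2320 ≈ 1063510 px.

1063510 pixels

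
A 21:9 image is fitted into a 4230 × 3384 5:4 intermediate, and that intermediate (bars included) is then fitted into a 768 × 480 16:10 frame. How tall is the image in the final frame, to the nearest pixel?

257 px

First fit — 21:9 into 4230×3384 spans the width: 4230.00 × 1812.86.
Second fit — the 5:4 canvas into 768×480 spans the height: 600.00 × 480.00 (×0.1418 from 4230×3384).
Applying the same ×0.1418: 1812.86 → 257.14.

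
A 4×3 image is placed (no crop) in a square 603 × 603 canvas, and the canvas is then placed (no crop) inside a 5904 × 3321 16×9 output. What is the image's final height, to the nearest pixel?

2491 px

First fit — 4×3 into 603×603 spans the width: 603.00 × 452.25.
Second fit — the square canvas into 5904×3321 spans the height: 3321.00 × 3321.00 (×5.5075 from 603×603).
So the image's height is 452.25 × 5.5075 ≈ 2490.75.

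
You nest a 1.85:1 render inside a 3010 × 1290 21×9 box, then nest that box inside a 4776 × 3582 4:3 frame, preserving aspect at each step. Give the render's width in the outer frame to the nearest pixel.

3787 px

Inside the 3010×1290 canvas the render is height-limited at 2386.50 × 1290.00.
21×9 in 4776×3582: fills the width, so the intermediate becomes 4776.00 × 2046.86 — a scale of ×1.5867.
Applying the same ×1.5867: 2386.50 → 3786.69.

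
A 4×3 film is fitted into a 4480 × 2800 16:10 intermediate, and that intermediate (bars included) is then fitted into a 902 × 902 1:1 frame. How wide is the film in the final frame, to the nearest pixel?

752 px

4×3 in 4480×2800: fills the height, so the film is 3733.33 × 2800.00.
The 16:10 canvas is width-limited in 902×902, giving 902.00 × 563.75; scale factor 0.2013.
So the film's width is 3733.33 × 0.2013 ≈ 751.67.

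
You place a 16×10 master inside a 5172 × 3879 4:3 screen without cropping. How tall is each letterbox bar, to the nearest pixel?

323 px

Since 1.600 > 1.333, the master is width-limited.
That makes the image 3232.50 px tall (5172 × 10/16).
Black = 3879 − 3232.50 = 646.50 px, or 323.25 per bar.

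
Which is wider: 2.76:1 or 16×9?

2.76 and 16×9 = 1.778; 2.76 > 1.778.

2.76:1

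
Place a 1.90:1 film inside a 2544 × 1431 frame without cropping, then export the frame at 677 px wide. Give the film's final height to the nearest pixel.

In the 2544×1431 frame the film fills the width: height = 2544 / 1.900 ≈ 1338.95 px.
Resizing to 677 px wide multiplies everything by 0.2661: 1338.95 → 356.32 px.

356 px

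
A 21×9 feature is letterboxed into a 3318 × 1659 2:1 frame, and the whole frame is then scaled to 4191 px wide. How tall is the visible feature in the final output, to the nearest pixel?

At 3318×1659 the feature is width-limited, so height = 3318 × 9/21 ≈ 1422.00 px.
Resizing to 4191 px wide multiplies everything by 1.2631: 1422.00 → 1796.14 px.

1796 px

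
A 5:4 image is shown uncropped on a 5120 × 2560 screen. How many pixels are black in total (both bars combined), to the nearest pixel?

5:4 is narrower than 2:1, so it spans the full height.
The image is 2560 × 5/4 ≈ 3200.0000 px wide.
Black = 5120 − 3200.0000 = 1920.0000 px.
That's 1920.0000 × 2560 ≈ 4915200 black pixels.

4915200 pixels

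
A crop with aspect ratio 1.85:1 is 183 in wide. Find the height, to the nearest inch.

At 1.85:1, 183 / 1.850 ≈ 98.92.

99 in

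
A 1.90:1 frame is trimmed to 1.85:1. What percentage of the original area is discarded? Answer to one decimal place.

Going from 1.90:1 to 1.85:1 means cutting width while keeping height.
Fraction kept = (1.850)/(1.900) ≈ 97.37%, so 2.63% is lost.

2.6%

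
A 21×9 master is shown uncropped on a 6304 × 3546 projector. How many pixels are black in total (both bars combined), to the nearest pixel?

5322377 pixels

21×9 is wider than 16:9, so it spans the full width.
That makes the image 2701.7143 px tall (6304 × 9/21).
Leftover height: 3546 − 2701.7143 = 844.2857 px.
Bar area = 844.2857 × 6304 ≈ 5322377 px.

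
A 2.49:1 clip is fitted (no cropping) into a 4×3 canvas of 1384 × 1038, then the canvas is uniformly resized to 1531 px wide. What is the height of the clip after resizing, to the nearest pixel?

At 1384×1038 the clip is width-limited, so height = 1384 / 2.490 ≈ 555.82 px.
The frame scales by 1531/1384 = 1.1062; 555.82 × 1.1062 ≈ 614.86 px.

615 px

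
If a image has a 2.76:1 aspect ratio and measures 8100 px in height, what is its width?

Width = 8100 × 2.760 = 22356.

22356 px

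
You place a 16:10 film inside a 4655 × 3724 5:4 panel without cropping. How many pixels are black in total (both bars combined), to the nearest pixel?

16:10 is wider than 5:4, so it spans the full width.
The film is 4655 × 10/16 ≈ 2909.3750 px tall.
3724 − 2909.3750 = 814.6250 px of bars.
That's 814.6250 × 4655 ≈ 3792079 black pixels.

3792079 pixels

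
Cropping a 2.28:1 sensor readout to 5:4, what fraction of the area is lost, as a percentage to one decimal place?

5:4 is narrower than 2.28:1, so the crop keeps the full height and trims the width.
Fraction kept = (1.250)/(2.280) ≈ 54.82%, so 45.18% is lost.

45.2%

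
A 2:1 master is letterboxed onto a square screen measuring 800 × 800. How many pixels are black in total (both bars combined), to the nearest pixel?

320000 pixels

2:1 (2.000) > square (1.000), so the master fills the width.
The master is 800 × 1/2 ≈ 400.0000 px tall.
800 − 400.0000 = 400.0000 px of bars.
Bar area = 400.0000 × 800 ≈ 320000 px.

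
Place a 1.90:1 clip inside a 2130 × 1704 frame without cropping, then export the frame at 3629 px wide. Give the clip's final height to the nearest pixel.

1910 px

In the 2130×1704 frame the clip fills the width: height = 2130 / 1.900 ≈ 1121.05 px.
Resizing to 3629 px wide multiplies everything by 1.7038: 1121.05 → 1910.00 px.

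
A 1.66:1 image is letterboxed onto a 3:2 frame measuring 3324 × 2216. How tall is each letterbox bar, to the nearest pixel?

1.66:1 is wider than 3:2, so it spans the full width.
That makes the image 2002.41 px tall (3324 / 1.660).
Leftover height: 2216 − 2002.41 = 213.59 px → 106.80 each side.

107 px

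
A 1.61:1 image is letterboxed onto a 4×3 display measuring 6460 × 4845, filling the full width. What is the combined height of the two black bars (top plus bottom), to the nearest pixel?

Content height = 6460 / 1.610 ≈ 4012.42 px.
Black = 4845 − 4012.42 = 832.58 px.

833 px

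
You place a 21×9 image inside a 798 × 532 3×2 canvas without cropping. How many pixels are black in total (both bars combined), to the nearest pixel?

151620 pixels

21×9 is wider than 3×2, so it spans the full width.
The image is 798 × 9/21 ≈ 342.0000 px tall.
Leftover height: 532 − 342.0000 = 190.0000 px.
That's 190.0000 × 798 ≈ 151620 black pixels.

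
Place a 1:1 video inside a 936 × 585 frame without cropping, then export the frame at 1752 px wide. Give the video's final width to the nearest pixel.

At 936×585 the video is height-limited, so width = 585 × 1/1 ≈ 585.00 px.
Scaling 936 → 1752 is ×1.8718, so the width becomes 585.00 × 1.8718 ≈ 1095.00 px.

1095 px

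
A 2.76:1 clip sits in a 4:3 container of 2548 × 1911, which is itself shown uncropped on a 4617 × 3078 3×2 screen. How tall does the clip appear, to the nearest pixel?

1487 px

First fit — 2.76:1 into 2548×1911 spans the width: 2548.00 × 923.19.
4:3 in 4617×3078: fills the height, so the intermediate becomes 4104.00 × 3078.00 — a scale of ×1.6107.
The clip scales with it: height 923.19 × 1.6107 ≈ 1486.96.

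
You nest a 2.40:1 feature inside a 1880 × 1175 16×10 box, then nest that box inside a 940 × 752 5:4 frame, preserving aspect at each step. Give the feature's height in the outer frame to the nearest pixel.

First fit — 2.40:1 into 1880×1175 spans the width: 1880.00 × 783.33.
The 16×10 canvas is width-limited in 940×752, giving 940.00 × 587.50; scale factor 0.5000.
The feature scales with it: height 783.33 × 0.5000 ≈ 391.67.

392 px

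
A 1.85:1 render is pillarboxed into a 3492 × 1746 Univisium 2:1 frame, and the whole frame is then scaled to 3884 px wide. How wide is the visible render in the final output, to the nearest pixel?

In the 3492×1746 frame the render fills the height: width = 1746 × 1.850 ≈ 3230.10 px.
Resizing to 3884 px wide multiplies everything by 1.1123: 3230.10 → 3592.70 px.

3593 px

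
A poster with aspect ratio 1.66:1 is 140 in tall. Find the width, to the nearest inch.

At 1.66:1, 140 × 1.660 ≈ 232.40.

232 in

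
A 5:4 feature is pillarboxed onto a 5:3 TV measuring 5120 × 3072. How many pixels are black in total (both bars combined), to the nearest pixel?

5:4 is narrower than 5:3, so it spans the full height.
Content width = 3072 × 5/4 ≈ 3840.0000 px.
Black = 5120 − 3840.0000 = 1280.0000 px.
Across the 3072-px span: 1280.0000 × 3072 ≈ 3932160 px.

3932160 pixels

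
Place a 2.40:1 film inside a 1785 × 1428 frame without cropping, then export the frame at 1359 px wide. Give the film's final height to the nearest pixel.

566 px

Fitted into 1785×1428, the film spans the width; its height is 1785 / 2.400 ≈ 743.75 px.
Scaling 1785 → 1359 is ×0.7613, so the height becomes 743.75 × 0.7613 ≈ 566.25 px.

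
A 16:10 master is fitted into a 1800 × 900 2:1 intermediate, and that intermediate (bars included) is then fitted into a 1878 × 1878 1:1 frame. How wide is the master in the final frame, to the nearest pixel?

1502 px

First fit — 16:10 into 1800×900 spans the height: 1440.00 × 900.00.
The 2:1 canvas is width-limited in 1878×1878, giving 1878.00 × 939.00; scale factor 1.0433.
Applying the same ×1.0433: 1440.00 → 1502.40.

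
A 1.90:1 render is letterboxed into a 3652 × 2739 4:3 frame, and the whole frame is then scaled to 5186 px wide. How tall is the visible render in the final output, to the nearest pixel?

2729 px

Fitted into 3652×2739, the render spans the width; its height is 3652 / 1.900 ≈ 1922.11 px.
Scaling 3652 → 5186 is ×1.4200, so the height becomes 1922.11 × 1.4200 ≈ 2729.47 px.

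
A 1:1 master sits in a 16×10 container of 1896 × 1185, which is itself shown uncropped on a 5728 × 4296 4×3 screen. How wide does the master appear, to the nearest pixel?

3580 px

1:1 in 1896×1185: fills the height, so the master is 1185.00 × 1185.00.
The 16×10 canvas is width-limited in 5728×4296, giving 5728.00 × 3580.00; scale factor 3.0211.
The master scales with it: width 1185.00 × 3.0211 ≈ 3580.00.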